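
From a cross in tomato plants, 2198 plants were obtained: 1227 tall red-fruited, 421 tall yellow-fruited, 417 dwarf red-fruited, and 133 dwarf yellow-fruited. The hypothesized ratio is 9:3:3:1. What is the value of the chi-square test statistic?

0.459

Expected counts for N = 2198 under a 9:3:3:1 ratio (total parts = 16):
  tall red-fruited: 2198 × 9/16 = 1236.375
  tall yellow-fruited: 2198 × 3/16 = 412.125
  dwarf red-fruited: 2198 × 3/16 = 412.125
  dwarf yellow-fruited: 2198 × 1/16 = 137.375
χ² = Σ (O − E)² / E
  tall red-fruited: (1227 − 1236.375)² / 1236.375 = 0.0711
  tall yellow-fruited: (421 − 412.125)² / 412.125 = 0.1911
  dwarf red-fruited: (417 − 412.125)² / 412.125 = 0.0577
  dwarf yellow-fruited: (133 − 137.375)² / 137.375 = 0.1393
χ² = 0.0711 + 0.1911 + 0.0577 + 0.1393 = 0.4592 ≈ 0.459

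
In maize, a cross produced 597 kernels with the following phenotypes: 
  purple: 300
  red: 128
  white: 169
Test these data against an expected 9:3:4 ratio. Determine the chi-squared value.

8.738

Expected counts for N = 597 under a 9:3:4 ratio (total parts = 16):
  purple: 597 × 9/16 = 335.8125
  red: 597 × 3/16 = 111.9375
  white: 597 × 4/16 = 149.25
χ² = Σ (O − E)² / E
  purple: (300 − 335.8125)² / 335.8125 = 3.8192
  red: (128 − 111.9375)² / 111.9375 = 2.3049
  white: (169 − 149.25)² / 149.25 = 2.6135
χ² = 3.8192 + 2.3049 + 2.6135 = 8.7376 ≈ 8.738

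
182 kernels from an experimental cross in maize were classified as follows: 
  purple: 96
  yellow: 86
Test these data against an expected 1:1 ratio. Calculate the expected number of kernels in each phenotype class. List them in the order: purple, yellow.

Under the 1:1 hypothesis (Σ ratio = 2, N = 182):
  purple: 182 × 1/2 = 91
  yellow: 182 × 1/2 = 91

91, 91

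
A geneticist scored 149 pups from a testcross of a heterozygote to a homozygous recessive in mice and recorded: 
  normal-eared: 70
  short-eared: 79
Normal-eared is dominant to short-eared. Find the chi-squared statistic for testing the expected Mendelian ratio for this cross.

0.544

A testcross of a heterozygote (Aa × aa) gives a 1:1 phenotypic ratio.
Total ratio parts = 2. Expected numbers out of 149:
  normal-eared: 149 × 1/2 = 74.5
  short-eared: 149 × 1/2 = 74.5
χ² = Σ (O − E)² / E
  normal-eared: (70 − 74.5)² / 74.5 = 0.2718
  short-eared: (79 − 74.5)² / 74.5 = 0.2718
χ² = 0.2718 + 0.2718 = 0.5436 ≈ 0.544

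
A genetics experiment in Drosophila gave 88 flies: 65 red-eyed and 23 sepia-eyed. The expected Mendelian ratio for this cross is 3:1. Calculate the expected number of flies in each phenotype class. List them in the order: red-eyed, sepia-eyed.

Under the 3:1 hypothesis (Σ ratio = 4, N = 88):
  red-eyed: 88 × 3/4 = 66
  sepia-eyed: 88 × 1/4 = 22

66, 22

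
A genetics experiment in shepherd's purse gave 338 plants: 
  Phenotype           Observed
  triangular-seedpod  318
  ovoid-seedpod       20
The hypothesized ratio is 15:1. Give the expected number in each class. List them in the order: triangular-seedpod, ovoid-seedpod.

The 15:1 ratio has 16 parts, so with N = 338 the expected counts are:
  triangular-seedpod: 338 × 15/16 = 316.875
  ovoid-seedpod: 338 × 1/16 = 21.125

316.875, 21.125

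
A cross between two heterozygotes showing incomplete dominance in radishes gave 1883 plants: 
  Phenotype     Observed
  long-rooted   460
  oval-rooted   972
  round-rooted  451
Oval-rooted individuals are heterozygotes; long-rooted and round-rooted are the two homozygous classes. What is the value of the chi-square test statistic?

2.062

With incomplete dominance, a heterozygote × heterozygote cross gives a 1:2:1 phenotypic ratio.
Under the 1:2:1 hypothesis (Σ ratio = 4, N = 1883):
  long-rooted: 1883 × 1/4 = 470.75
  oval-rooted: 1883 × 2/4 = 941.5
  round-rooted: 1883 × 1/4 = 470.75
χ² = Σ (O − E)² / E
  long-rooted: (460 − 470.75)² / 470.75 = 0.2455
  oval-rooted: (972 − 941.5)² / 941.5 = 0.9881
  round-rooted: (451 − 470.75)² / 470.75 = 0.8286
χ² = 0.2455 + 0.9881 + 0.8286 = 2.0622 ≈ 2.062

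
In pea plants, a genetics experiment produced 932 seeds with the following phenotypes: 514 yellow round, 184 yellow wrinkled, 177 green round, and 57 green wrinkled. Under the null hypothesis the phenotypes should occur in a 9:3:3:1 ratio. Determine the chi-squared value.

0.746

The 9:3:3:1 ratio has 16 parts, so with N = 932 the expected counts are:
  yellow round: 932 × 9/16 = 524.25
  yellow wrinkled: 932 × 3/16 = 174.75
  green round: 932 × 3/16 = 174.75
  green wrinkled: 932 × 1/16 = 58.25
χ² = Σ (O − E)² / E
  yellow round: (514 − 524.25)² / 524.25 = 0.2004
  yellow wrinkled: (184 − 174.75)² / 174.75 = 0.4896
  green round: (177 − 174.75)² / 174.75 = 0.0290
  green wrinkled: (57 − 58.25)² / 58.25 = 0.0268
χ² = 0.2004 + 0.4896 + 0.0290 + 0.0268 = 0.7458 ≈ 0.746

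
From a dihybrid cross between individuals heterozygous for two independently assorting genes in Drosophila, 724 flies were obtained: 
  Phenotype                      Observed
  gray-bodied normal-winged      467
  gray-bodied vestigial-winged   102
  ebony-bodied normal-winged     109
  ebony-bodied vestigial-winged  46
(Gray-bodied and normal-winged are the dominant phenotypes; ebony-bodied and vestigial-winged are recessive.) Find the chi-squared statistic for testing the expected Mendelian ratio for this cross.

A dihybrid F₂ with independent assortment and complete dominance at both loci gives a 9:3:3:1 phenotypic ratio.
Expected counts for N = 724 under a 9:3:3:1 ratio (total parts = 16):
  gray-bodied normal-winged: 724 × 9/16 = 407.25
  gray-bodied vestigial-winged: 724 × 3/16 = 135.75
  ebony-bodied normal-winged: 724 × 3/16 = 135.75
  ebony-bodied vestigial-winged: 724 × 1/16 = 45.25
χ² = Σ (O − E)² / E
  gray-bodied normal-winged: (467 − 407.25)² / 407.25 = 8.7663
  gray-bodied vestigial-winged: (102 − 135.75)² / 135.75 = 8.3909
  ebony-bodied normal-winged: (109 − 135.75)² / 135.75 = 5.2712
  ebony-bodied vestigial-winged: (46 − 45.25)² / 45.25 = 0.0124
χ² = 8.7663 + 8.3909 + 5.2712 + 0.0124 = 22.4408 ≈ 22.441

22.441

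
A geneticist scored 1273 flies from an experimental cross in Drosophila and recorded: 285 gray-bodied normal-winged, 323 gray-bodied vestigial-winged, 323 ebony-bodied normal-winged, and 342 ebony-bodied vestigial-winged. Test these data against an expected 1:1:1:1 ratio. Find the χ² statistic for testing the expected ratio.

Expected counts for N = 1273 under a 1:1:1:1 ratio (total parts = 4):
  gray-bodied normal-winged: 1273 × 1/4 = 318.25
  gray-bodied vestigial-winged: 1273 × 1/4 = 318.25
  ebony-bodied normal-winged: 1273 × 1/4 = 318.25
  ebony-bodied vestigial-winged: 1273 × 1/4 = 318.25
χ² = Σ (O − E)² / E
  gray-bodied normal-winged: (285 − 318.25)² / 318.25 = 3.4739
  gray-bodied vestigial-winged: (323 − 318.25)² / 318.25 = 0.0709
  ebony-bodied normal-winged: (323 − 318.25)² / 318.25 = 0.0709
  ebony-bodied vestigial-winged: (342 − 318.25)² / 318.25 = 1.7724
χ² = 3.4739 + 0.0709 + 0.0709 + 1.7724 = 5.3881 ≈ 5.388

5.388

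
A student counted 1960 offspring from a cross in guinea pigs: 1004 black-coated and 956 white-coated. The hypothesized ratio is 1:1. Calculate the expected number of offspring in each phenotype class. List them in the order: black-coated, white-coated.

Total ratio parts = 2. Expected numbers out of 1960:
  black-coated: 1960 × 1/2 = 980
  white-coated: 1960 × 1/2 = 980

980, 980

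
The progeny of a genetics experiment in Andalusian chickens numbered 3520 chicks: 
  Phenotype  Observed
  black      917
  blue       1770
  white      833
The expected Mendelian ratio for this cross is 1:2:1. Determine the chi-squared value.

Under the 1:2:1 hypothesis (Σ ratio = 4, N = 3520):
  black: 3520 × 1/4 = 880
  blue: 3520 × 2/4 = 1760
  white: 3520 × 1/4 = 880
χ² = Σ (O − E)² / E
  black: (917 − 880)² / 880 = 1.5557
  blue: (1770 − 1760)² / 1760 = 0.0568
  white: (833 − 880)² / 880 = 2.5102
χ² = 1.5557 + 0.0568 + 2.5102 = 4.1227 ≈ 4.123

4.123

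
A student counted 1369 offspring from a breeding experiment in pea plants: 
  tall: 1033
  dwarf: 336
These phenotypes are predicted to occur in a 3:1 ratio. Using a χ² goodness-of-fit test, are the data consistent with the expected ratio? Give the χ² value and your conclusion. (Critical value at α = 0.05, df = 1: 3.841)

0.152; consistent

The 3:1 ratio has 4 parts, so with N = 1369 the expected counts are:
  tall: 1369 × 3/4 = 1026.75
  dwarf: 1369 × 1/4 = 342.25
χ² = Σ (O − E)² / E
  tall: (1033 − 1026.75)² / 1026.75 = 0.0380
  dwarf: (336 − 342.25)² / 342.25 = 0.1141
χ² = 0.0380 + 0.1141 = 0.1521 ≈ 0.152
Degrees of freedom = 2 − 1 = 1; critical value at α = 0.05 is 3.841.
Since 0.152 < 3.841, we fail to reject the null hypothesis — the data are consistent with the 3:1 ratio.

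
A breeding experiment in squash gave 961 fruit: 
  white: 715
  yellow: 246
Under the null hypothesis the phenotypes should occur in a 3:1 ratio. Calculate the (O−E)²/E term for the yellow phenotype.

The 3:1 ratio has 4 parts, so with N = 961 the expected counts are:
  white: 961 × 3/4 = 720.75
  yellow: 961 × 1/4 = 240.25
Contribution of yellow: (246 − 240.25)² / 240.25 = 0.1376

0.138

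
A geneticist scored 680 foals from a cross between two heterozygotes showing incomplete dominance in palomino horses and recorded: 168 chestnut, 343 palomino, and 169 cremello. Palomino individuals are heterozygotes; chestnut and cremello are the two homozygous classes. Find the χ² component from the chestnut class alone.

With incomplete dominance, a heterozygote × heterozygote cross gives a 1:2:1 phenotypic ratio.
Under the 1:2:1 hypothesis (Σ ratio = 4, N = 680):
  chestnut: 680 × 1/4 = 170
  palomino: 680 × 2/4 = 340
  cremello: 680 × 1/4 = 170
Contribution of chestnut: (168 − 170)² / 170 = 0.0235

0.024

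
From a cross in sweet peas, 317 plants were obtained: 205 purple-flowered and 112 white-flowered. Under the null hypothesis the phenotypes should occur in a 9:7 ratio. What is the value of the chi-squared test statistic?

9.130

Total ratio parts = 16. Expected numbers out of 317:
  purple-flowered: 317 × 9/16 = 178.3125
  white-flowered: 317 × 7/16 = 138.6875
χ² = Σ (O − E)² / E
  purple-flowered: (205 − 178.3125)² / 178.3125 = 3.9942
  white-flowered: (112 − 138.6875)² / 138.6875 = 5.1354
χ² = 3.9942 + 5.1354 = 9.1296 ≈ 9.130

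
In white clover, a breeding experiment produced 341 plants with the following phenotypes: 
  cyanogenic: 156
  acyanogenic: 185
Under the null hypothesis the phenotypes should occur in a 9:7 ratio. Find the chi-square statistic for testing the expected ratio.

15.283

The 9:7 ratio has 16 parts, so with N = 341 the expected counts are:
  cyanogenic: 341 × 9/16 = 191.8125
  acyanogenic: 341 × 7/16 = 149.1875
χ² = Σ (O − E)² / E
  cyanogenic: (156 − 191.8125)² / 191.8125 = 6.6864
  acyanogenic: (185 − 149.1875)² / 149.1875 = 8.5968
χ² = 6.6864 + 8.5968 = 15.2832 ≈ 15.283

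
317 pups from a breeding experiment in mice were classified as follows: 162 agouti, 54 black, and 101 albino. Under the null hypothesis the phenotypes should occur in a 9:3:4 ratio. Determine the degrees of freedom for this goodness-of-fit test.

A goodness-of-fit test with 3 phenotype classes has df = 3 − 1 = 2.

2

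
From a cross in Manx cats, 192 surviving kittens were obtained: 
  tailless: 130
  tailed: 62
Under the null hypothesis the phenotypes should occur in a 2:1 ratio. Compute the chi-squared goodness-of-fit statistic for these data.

Under the 2:1 hypothesis (Σ ratio = 3, N = 192):
  tailless: 192 × 2/3 = 128
  tailed: 192 × 1/3 = 64
χ² = Σ (O − E)² / E
  tailless: (130 − 128)² / 128 = 0.0312
  tailed: (62 − 64)² / 64 = 0.0625
χ² = 0.0312 + 0.0625 = 0.0937 ≈ 0.094

0.094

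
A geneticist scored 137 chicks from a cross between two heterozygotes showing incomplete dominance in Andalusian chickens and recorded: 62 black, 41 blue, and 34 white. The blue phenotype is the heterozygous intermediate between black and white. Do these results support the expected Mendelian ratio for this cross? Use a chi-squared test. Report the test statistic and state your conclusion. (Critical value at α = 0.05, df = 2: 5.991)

33.526; not consistent

With incomplete dominance, a heterozygote × heterozygote cross gives a 1:2:1 phenotypic ratio.
Under the 1:2:1 hypothesis (Σ ratio = 4, N = 137):
  black: 137 × 1/4 = 34.25
  blue: 137 × 2/4 = 68.5
  white: 137 × 1/4 = 34.25
χ² = Σ (O − E)² / E
  black: (62 − 34.25)² / 34.25 = 22.4836
  blue: (41 − 68.5)² / 68.5 = 11.0401
  white: (34 − 34.25)² / 34.25 = 0.0018
χ² = 22.4836 + 11.0401 + 0.0018 = 33.5255 ≈ 33.526
Degrees of freedom = 3 − 1 = 2; critical value at α = 0.05 is 5.991.
Since 33.526 > 5.991, we reject the null hypothesis — the data do not fit the 1:2:1 ratio.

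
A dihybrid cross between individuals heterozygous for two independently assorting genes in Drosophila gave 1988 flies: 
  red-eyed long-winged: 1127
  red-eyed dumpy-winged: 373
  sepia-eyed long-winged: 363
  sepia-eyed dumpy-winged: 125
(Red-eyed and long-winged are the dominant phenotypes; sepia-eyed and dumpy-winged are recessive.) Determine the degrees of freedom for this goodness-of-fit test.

3

A dihybrid F₂ with independent assortment and complete dominance at both loci gives a 9:3:3:1 phenotypic ratio.
A goodness-of-fit test with 4 phenotype classes has df = 4 − 1 = 3.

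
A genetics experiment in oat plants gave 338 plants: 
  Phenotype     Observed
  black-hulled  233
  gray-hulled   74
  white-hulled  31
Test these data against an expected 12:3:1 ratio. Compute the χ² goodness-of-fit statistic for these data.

The 12:3:1 ratio has 16 parts, so with N = 338 the expected counts are:
  black-hulled: 338 × 12/16 = 253.5
  gray-hulled: 338 × 3/16 = 63.375
  white-hulled: 338 × 1/16 = 21.125
χ² = Σ (O − E)² / E
  black-hulled: (233 − 253.5)² / 253.5 = 1.6578
  gray-hulled: (74 − 63.375)² / 63.375 = 1.7813
  white-hulled: (31 − 21.125)² / 21.125 = 4.6161
χ² = 1.6578 + 1.7813 + 4.6161 = 8.0552 ≈ 8.055

8.055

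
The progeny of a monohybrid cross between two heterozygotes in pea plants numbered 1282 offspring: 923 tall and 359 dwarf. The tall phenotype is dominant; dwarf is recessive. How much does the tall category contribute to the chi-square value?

For a monohybrid cross between heterozygotes with complete dominance, the expected phenotypic ratio is 3:1.
Expected counts for N = 1282 under a 3:1 ratio (total parts = 4):
  tall: 1282 × 3/4 = 961.5
  dwarf: 1282 × 1/4 = 320.5
Contribution of tall: (923 − 961.5)² / 961.5 = 1.5416

1.542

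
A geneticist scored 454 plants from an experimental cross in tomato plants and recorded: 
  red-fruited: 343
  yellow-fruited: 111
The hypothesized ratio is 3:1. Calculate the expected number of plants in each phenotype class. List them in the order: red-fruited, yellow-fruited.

340.5, 113.5

The 3:1 ratio has 4 parts, so with N = 454 the expected counts are:
  red-fruited: 454 × 3/4 = 340.5
  yellow-fruited: 454 × 1/4 = 113.5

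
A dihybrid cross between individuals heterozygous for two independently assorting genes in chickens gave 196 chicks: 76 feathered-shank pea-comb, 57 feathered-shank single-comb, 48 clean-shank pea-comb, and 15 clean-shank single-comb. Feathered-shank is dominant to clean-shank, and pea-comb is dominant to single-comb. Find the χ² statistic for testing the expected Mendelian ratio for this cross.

A dihybrid F₂ with independent assortment and complete dominance at both loci gives a 9:3:3:1 phenotypic ratio.
The 9:3:3:1 ratio has 16 parts, so with N = 196 the expected counts are:
  feathered-shank pea-comb: 196 × 9/16 = 110.25
  feathered-shank single-comb: 196 × 3/16 = 36.75
  clean-shank pea-comb: 196 × 3/16 = 36.75
  clean-shank single-comb: 196 × 1/16 = 12.25
χ² = Σ (O − E)² / E
  feathered-shank pea-comb: (76 − 110.25)² / 110.25 = 10.6400
  feathered-shank single-comb: (57 − 36.75)² / 36.75 = 11.1582
  clean-shank pea-comb: (48 − 36.75)² / 36.75 = 3.4439
  clean-shank single-comb: (15 − 12.25)² / 12.25 = 0.6173
χ² = 10.6400 + 11.1582 + 3.4439 + 0.6173 = 25.8594 ≈ 25.859

25.859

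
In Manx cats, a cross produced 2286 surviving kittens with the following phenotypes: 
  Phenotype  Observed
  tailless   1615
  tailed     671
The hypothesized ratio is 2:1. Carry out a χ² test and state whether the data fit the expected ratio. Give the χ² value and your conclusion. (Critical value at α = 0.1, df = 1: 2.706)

16.301; not consistent

The 2:1 ratio has 3 parts, so with N = 2286 the expected counts are:
  tailless: 2286 × 2/3 = 1524
  tailed: 2286 × 1/3 = 762
χ² = Σ (O − E)² / E
  tailless: (1615 − 1524)² / 1524 = 5.4337
  tailed: (671 − 762)² / 762 = 10.8675
χ² = 5.4337 + 10.8675 = 16.3012 ≈ 16.301
Degrees of freedom = 2 − 1 = 1; critical value at α = 0.1 is 2.706.
Since 16.301 > 2.706, we reject the null hypothesis — the data do not fit the 2:1 ratio.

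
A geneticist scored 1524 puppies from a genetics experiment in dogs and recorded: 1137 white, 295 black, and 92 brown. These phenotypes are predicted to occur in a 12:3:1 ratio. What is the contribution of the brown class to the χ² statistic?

Under the 12:3:1 hypothesis (Σ ratio = 16, N = 1524):
  white: 1524 × 12/16 = 1143
  black: 1524 × 3/16 = 285.75
  brown: 1524 × 1/16 = 95.25
Contribution of brown: (92 − 95.25)² / 95.25 = 0.1109

0.111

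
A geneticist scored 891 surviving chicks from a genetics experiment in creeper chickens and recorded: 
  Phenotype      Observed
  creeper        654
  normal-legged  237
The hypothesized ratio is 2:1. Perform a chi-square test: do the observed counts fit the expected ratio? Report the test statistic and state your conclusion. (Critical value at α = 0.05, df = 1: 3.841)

Under the 2:1 hypothesis (Σ ratio = 3, N = 891):
  creeper: 891 × 2/3 = 594
  normal-legged: 891 × 1/3 = 297
χ² = Σ (O − E)² / E
  creeper: (654 − 594)² / 594 = 6.0606
  normal-legged: (237 − 297)² / 297 = 12.1212
χ² = 6.0606 + 12.1212 = 18.1818 ≈ 18.182
Degrees of freedom = 2 − 1 = 1; critical value at α = 0.05 is 3.841.
Since 18.182 > 3.841, we reject the null hypothesis — the data do not fit the 2:1 ratio.

18.182; not consistent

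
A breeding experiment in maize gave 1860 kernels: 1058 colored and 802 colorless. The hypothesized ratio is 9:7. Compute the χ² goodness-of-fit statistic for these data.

0.302

Under the 9:7 hypothesis (Σ ratio = 16, N = 1860):
  colored: 1860 × 9/16 = 1046.25
  colorless: 1860 × 7/16 = 813.75
χ² = Σ (O − E)² / E
  colored: (1058 − 1046.25)² / 1046.25 = 0.1320
  colorless: (802 − 813.75)² / 813.75 = 0.1697
χ² = 0.1320 + 0.1697 = 0.3017 ≈ 0.302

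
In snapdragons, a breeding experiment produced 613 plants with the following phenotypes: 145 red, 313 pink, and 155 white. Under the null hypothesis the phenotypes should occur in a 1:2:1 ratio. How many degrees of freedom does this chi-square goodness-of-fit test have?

A goodness-of-fit test with 3 phenotype classes has df = 3 − 1 = 2.

2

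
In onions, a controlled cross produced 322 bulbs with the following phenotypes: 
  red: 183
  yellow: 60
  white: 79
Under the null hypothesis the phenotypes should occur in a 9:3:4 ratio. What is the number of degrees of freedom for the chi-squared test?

2

A goodness-of-fit test with 3 phenotype classes has df = 3 − 1 = 2.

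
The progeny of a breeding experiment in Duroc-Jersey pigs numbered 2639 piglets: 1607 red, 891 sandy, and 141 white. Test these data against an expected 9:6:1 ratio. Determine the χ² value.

23.422

Under the 9:6:1 hypothesis (Σ ratio = 16, N = 2639):
  red: 2639 × 9/16 = 1484.4375
  sandy: 2639 × 6/16 = 989.625
  white: 2639 × 1/16 = 164.9375
χ² = Σ (O − E)² / E
  red: (1607 − 1484.4375)² / 1484.4375 = 10.1194
  sandy: (891 − 989.625)² / 989.625 = 9.8289
  white: (141 − 164.9375)² / 164.9375 = 3.4741
χ² = 10.1194 + 9.8289 + 3.4741 = 23.4224 ≈ 23.422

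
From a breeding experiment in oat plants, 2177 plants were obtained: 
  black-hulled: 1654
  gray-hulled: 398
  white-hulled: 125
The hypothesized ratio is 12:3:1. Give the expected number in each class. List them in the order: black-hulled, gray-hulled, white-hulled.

Expected counts for N = 2177 under a 12:3:1 ratio (total parts = 16):
  black-hulled: 2177 × 12/16 = 1632.75
  gray-hulled: 2177 × 3/16 = 408.1875
  white-hulled: 2177 × 1/16 = 136.0625

1632.75, 408.1875, 136.0625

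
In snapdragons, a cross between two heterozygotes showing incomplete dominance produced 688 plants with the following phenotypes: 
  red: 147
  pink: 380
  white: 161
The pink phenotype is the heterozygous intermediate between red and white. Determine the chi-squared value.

With incomplete dominance, a heterozygote × heterozygote cross gives a 1:2:1 phenotypic ratio.
Total ratio parts = 4. Expected numbers out of 688:
  red: 688 × 1/4 = 172
  pink: 688 × 2/4 = 344
  white: 688 × 1/4 = 172
χ² = Σ (O − E)² / E
  red: (147 − 172)² / 172 = 3.6337
  pink: (380 − 344)² / 344 = 3.7674
  white: (161 − 172)² / 172 = 0.7035
χ² = 3.6337 + 3.7674 + 0.7035 = 8.1046 ≈ 8.105

8.105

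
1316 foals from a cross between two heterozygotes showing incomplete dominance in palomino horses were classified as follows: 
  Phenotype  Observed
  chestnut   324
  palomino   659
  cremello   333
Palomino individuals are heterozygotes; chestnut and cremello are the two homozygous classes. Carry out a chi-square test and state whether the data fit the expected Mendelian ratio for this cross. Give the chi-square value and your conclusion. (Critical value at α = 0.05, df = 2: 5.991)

0.126; consistent

With incomplete dominance, a heterozygote × heterozygote cross gives a 1:2:1 phenotypic ratio.
Total ratio parts = 4. Expected numbers out of 1316:
  chestnut: 1316 × 1/4 = 329
  palomino: 1316 × 2/4 = 658
  cremello: 1316 × 1/4 = 329
χ² = Σ (O − E)² / E
  chestnut: (324 − 329)² / 329 = 0.0760
  palomino: (659 − 658)² / 658 = 0.0015
  cremello: (333 − 329)² / 329 = 0.0486
χ² = 0.0760 + 0.0015 + 0.0486 = 0.1261 ≈ 0.126
Degrees of freedom = 3 − 1 = 2; critical value at α = 0.05 is 5.991.
Since 0.126 < 5.991, we fail to reject the null hypothesis — the data are consistent with the 1:2:1 ratio.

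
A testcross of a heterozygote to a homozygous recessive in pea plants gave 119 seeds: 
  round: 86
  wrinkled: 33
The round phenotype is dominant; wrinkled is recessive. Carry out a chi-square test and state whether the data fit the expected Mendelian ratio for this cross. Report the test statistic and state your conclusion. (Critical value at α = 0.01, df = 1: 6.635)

A testcross of a heterozygote (Aa × aa) gives a 1:1 phenotypic ratio.
Total ratio parts = 2. Expected numbers out of 119:
  round: 119 × 1/2 = 59.5
  wrinkled: 119 × 1/2 = 59.5
χ² = Σ (O − E)² / E
  round: (86 − 59.5)² / 59.5 = 11.8025
  wrinkled: (33 − 59.5)² / 59.5 = 11.8025
χ² = 11.8025 + 11.8025 = 23.605
Degrees of freedom = 2 − 1 = 1; critical value at α = 0.01 is 6.635.
Since 23.605 > 6.635, we reject the null hypothesis — the data do not fit the 1:1 ratio.

23.605; not consistent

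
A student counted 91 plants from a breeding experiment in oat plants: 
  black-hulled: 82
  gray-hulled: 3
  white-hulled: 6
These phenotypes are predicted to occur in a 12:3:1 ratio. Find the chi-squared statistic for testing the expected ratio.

14.377

Total ratio parts = 16. Expected numbers out of 91:
  black-hulled: 91 × 12/16 = 68.25
  gray-hulled: 91 × 3/16 = 17.0625
  white-hulled: 91 × 1/16 = 5.6875
χ² = Σ (O − E)² / E
  black-hulled: (82 − 68.25)² / 68.25 = 2.7701
  gray-hulled: (3 − 17.0625)² / 17.0625 = 11.5900
  white-hulled: (6 − 5.6875)² / 5.6875 = 0.0172
χ² = 2.7701 + 11.5900 + 0.0172 = 14.3773 ≈ 14.377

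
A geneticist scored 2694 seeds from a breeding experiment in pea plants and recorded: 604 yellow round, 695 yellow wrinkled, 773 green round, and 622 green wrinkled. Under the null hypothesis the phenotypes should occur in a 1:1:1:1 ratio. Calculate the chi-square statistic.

Under the 1:1:1:1 hypothesis (Σ ratio = 4, N = 2694):
  yellow round: 2694 × 1/4 = 673.5
  yellow wrinkled: 2694 × 1/4 = 673.5
  green round: 2694 × 1/4 = 673.5
  green wrinkled: 2694 × 1/4 = 673.5
χ² = Σ (O − E)² / E
  yellow round: (604 − 673.5)² / 673.5 = 7.1719
  yellow wrinkled: (695 − 673.5)² / 673.5 = 0.6863
  green round: (773 − 673.5)² / 673.5 = 14.6997
  green wrinkled: (622 − 673.5)² / 673.5 = 3.9380
χ² = 7.1719 + 0.6863 + 14.6997 + 3.9380 = 26.4959 ≈ 26.496

26.496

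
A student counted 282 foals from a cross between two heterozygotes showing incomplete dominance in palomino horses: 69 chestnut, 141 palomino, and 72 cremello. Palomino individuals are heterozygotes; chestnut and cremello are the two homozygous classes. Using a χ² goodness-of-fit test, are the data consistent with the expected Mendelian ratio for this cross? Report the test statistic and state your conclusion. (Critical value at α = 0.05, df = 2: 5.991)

0.064; consistent

With incomplete dominance, a heterozygote × heterozygote cross gives a 1:2:1 phenotypic ratio.
Expected counts for N = 282 under a 1:2:1 ratio (total parts = 4):
  chestnut: 282 × 1/4 = 70.5
  palomino: 282 × 2/4 = 141
  cremello: 282 × 1/4 = 70.5
χ² = Σ (O − E)² / E
  chestnut: (69 − 70.5)² / 70.5 = 0.0319
  palomino: (141 − 141)² / 141 = 0.0000
  cremello: (72 − 70.5)² / 70.5 = 0.0319
χ² = 0.0319 + 0.0000 + 0.0319 = 0.0638 ≈ 0.064
Degrees of freedom = 3 − 1 = 2; critical value at α = 0.05 is 5.991.
Since 0.064 < 5.991, we fail to reject the null hypothesis — the data are consistent with the 1:2:1 ratio.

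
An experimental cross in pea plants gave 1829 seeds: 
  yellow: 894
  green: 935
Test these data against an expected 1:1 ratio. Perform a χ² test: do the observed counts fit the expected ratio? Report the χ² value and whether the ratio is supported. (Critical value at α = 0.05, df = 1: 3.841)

0.919; consistent

The 1:1 ratio has 2 parts, so with N = 1829 the expected counts are:
  yellow: 1829 × 1/2 = 914.5
  green: 1829 × 1/2 = 914.5
χ² = Σ (O − E)² / E
  yellow: (894 − 914.5)² / 914.5 = 0.4595
  green: (935 − 914.5)² / 914.5 = 0.4595
χ² = 0.4595 + 0.4595 = 0.919
Degrees of freedom = 2 − 1 = 1; critical value at α = 0.05 is 3.841.
Since 0.919 < 3.841, we fail to reject the null hypothesis — the data are consistent with the 1:1 ratio.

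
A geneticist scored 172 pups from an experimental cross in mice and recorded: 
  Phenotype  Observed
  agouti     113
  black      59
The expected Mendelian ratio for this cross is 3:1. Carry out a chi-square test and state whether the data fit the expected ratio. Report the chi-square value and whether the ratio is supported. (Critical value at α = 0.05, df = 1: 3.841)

7.938; not consistent

Total ratio parts = 4. Expected numbers out of 172:
  agouti: 172 × 3/4 = 129
  black: 172 × 1/4 = 43
χ² = Σ (O − E)² / E
  agouti: (113 − 129)² / 129 = 1.9845
  black: (59 − 43)² / 43 = 5.9535
χ² = 1.9845 + 5.9535 = 7.938
Degrees of freedom = 2 − 1 = 1; critical value at α = 0.05 is 3.841.
Since 7.938 > 3.841, we reject the null hypothesis — the data do not fit the 3:1 ratio.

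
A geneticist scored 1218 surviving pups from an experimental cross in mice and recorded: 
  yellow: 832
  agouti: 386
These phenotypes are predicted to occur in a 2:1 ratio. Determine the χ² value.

1.478

Under the 2:1 hypothesis (Σ ratio = 3, N = 1218):
  yellow: 1218 × 2/3 = 812
  agouti: 1218 × 1/3 = 406
χ² = Σ (O − E)² / E
  yellow: (832 − 812)² / 812 = 0.4926
  agouti: (386 − 406)² / 406 = 0.9852
χ² = 0.4926 + 0.9852 = 1.4778 ≈ 1.478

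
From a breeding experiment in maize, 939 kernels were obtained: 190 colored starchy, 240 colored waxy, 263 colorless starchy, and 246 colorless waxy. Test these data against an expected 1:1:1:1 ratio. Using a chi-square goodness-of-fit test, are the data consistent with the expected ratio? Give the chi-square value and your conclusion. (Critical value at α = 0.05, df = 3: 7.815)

Expected counts for N = 939 under a 1:1:1:1 ratio (total parts = 4):
  colored starchy: 939 × 1/4 = 234.75
  colored waxy: 939 × 1/4 = 234.75
  colorless starchy: 939 × 1/4 = 234.75
  colorless waxy: 939 × 1/4 = 234.75
χ² = Σ (O − E)² / E
  colored starchy: (190 − 234.75)² / 234.75 = 8.5306
  colored waxy: (240 − 234.75)² / 234.75 = 0.1174
  colorless starchy: (263 − 234.75)² / 234.75 = 3.3996
  colorless waxy: (246 − 234.75)² / 234.75 = 0.5391
χ² = 8.5306 + 0.1174 + 3.3996 + 0.5391 = 12.5867 ≈ 12.587
Degrees of freedom = 4 − 1 = 3; critical value at α = 0.05 is 7.815.
Since 12.587 > 7.815, we reject the null hypothesis — the data do not fit the 1:1:1:1 ratio.

12.587; not consistent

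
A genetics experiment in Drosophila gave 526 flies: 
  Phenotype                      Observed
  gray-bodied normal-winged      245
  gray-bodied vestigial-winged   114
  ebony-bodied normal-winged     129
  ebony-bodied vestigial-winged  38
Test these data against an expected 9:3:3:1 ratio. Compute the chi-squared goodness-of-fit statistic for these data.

Under the 9:3:3:1 hypothesis (Σ ratio = 16, N = 526):
  gray-bodied normal-winged: 526 × 9/16 = 295.875
  gray-bodied vestigial-winged: 526 × 3/16 = 98.625
  ebony-bodied normal-winged: 526 × 3/16 = 98.625
  ebony-bodied vestigial-winged: 526 × 1/16 = 32.875
χ² = Σ (O − E)² / E
  gray-bodied normal-winged: (245 − 295.875)² / 295.875 = 8.7478
  gray-bodied vestigial-winged: (114 − 98.625)² / 98.625 = 2.3969
  ebony-bodied normal-winged: (129 − 98.625)² / 98.625 = 9.3550
  ebony-bodied vestigial-winged: (38 − 32.875)² / 32.875 = 0.7990
χ² = 8.7478 + 2.3969 + 9.3550 + 0.7990 = 21.2987 ≈ 21.299

21.299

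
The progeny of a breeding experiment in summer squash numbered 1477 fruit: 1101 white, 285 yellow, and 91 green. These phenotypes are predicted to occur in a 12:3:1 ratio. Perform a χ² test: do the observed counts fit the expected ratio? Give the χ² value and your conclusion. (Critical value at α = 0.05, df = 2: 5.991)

Total ratio parts = 16. Expected numbers out of 1477:
  white: 1477 × 12/16 = 1107.75
  yellow: 1477 × 3/16 = 276.9375
  green: 1477 × 1/16 = 92.3125
χ² = Σ (O − E)² / E
  white: (1101 − 1107.75)² / 1107.75 = 0.0411
  yellow: (285 − 276.9375)² / 276.9375 = 0.2347
  green: (91 − 92.3125)² / 92.3125 = 0.0187
χ² = 0.0411 + 0.2347 + 0.0187 = 0.2945 ≈ 0.295
Degrees of freedom = 3 − 1 = 2; critical value at α = 0.05 is 5.991.
Since 0.295 < 5.991, we fail to reject the null hypothesis — the data are consistent with the 12:3:1 ratio.

0.295; consistent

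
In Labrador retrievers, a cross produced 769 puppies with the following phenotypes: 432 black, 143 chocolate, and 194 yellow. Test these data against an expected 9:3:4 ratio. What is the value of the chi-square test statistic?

0.026

Total ratio parts = 16. Expected numbers out of 769:
  black: 769 × 9/16 = 432.5625
  chocolate: 769 × 3/16 = 144.1875
  yellow: 769 × 4/16 = 192.25
χ² = Σ (O − E)² / E
  black: (432 − 432.5625)² / 432.5625 = 0.0007
  chocolate: (143 − 144.1875)² / 144.1875 = 0.0098
  yellow: (194 − 192.25)² / 192.25 = 0.0159
χ² = 0.0007 + 0.0098 + 0.0159 = 0.0264 ≈ 0.026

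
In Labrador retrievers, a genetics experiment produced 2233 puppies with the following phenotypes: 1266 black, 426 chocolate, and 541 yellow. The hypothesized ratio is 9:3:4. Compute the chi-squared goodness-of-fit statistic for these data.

Expected counts for N = 2233 under a 9:3:4 ratio (total parts = 16):
  black: 2233 × 9/16 = 1256.0625
  chocolate: 2233 × 3/16 = 418.6875
  yellow: 2233 × 4/16 = 558.25
χ² = Σ (O − E)² / E
  black: (1266 − 1256.0625)² / 1256.0625 = 0.0786
  chocolate: (426 − 418.6875)² / 418.6875 = 0.1277
  yellow: (541 − 558.25)² / 558.25 = 0.5330
χ² = 0.0786 + 0.1277 + 0.5330 = 0.7393 ≈ 0.739

0.739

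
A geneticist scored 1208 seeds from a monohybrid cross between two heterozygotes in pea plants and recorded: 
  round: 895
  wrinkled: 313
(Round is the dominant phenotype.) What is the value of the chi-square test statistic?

0.534

For a monohybrid cross between heterozygotes with complete dominance, the expected phenotypic ratio is 3:1.
The 3:1 ratio has 4 parts, so with N = 1208 the expected counts are:
  round: 1208 × 3/4 = 906
  wrinkled: 1208 × 1/4 = 302
χ² = Σ (O − E)² / E
  round: (895 − 906)² / 906 = 0.1336
  wrinkled: (313 − 302)² / 302 = 0.4007
χ² = 0.1336 + 0.4007 = 0.5343 ≈ 0.534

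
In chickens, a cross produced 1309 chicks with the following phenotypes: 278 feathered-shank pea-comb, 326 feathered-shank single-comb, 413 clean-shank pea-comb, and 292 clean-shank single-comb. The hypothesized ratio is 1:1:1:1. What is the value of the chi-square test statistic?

Under the 1:1:1:1 hypothesis (Σ ratio = 4, N = 1309):
  feathered-shank pea-comb: 1309 × 1/4 = 327.25
  feathered-shank single-comb: 1309 × 1/4 = 327.25
  clean-shank pea-comb: 1309 × 1/4 = 327.25
  clean-shank single-comb: 1309 × 1/4 = 327.25
χ² = Σ (O − E)² / E
  feathered-shank pea-comb: (278 − 327.25)² / 327.25 = 7.4120
  feathered-shank single-comb: (326 − 327.25)² / 327.25 = 0.0048
  clean-shank pea-comb: (413 − 327.25)² / 327.25 = 22.4693
  clean-shank single-comb: (292 − 327.25)² / 327.25 = 3.7970
χ² = 7.4120 + 0.0048 + 22.4693 + 3.7970 = 33.6831 ≈ 33.683

33.683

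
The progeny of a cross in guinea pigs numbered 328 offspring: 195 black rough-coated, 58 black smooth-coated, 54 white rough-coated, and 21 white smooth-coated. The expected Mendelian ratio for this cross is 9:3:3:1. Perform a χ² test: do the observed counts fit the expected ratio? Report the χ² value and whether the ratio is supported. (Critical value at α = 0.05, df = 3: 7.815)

Expected counts for N = 328 under a 9:3:3:1 ratio (total parts = 16):
  black rough-coated: 328 × 9/16 = 184.5
  black smooth-coated: 328 × 3/16 = 61.5
  white rough-coated: 328 × 3/16 = 61.5
  white smooth-coated: 328 × 1/16 = 20.5
χ² = Σ (O − E)² / E
  black rough-coated: (195 − 184.5)² / 184.5 = 0.5976
  black smooth-coated: (58 − 61.5)² / 61.5 = 0.1992
  white rough-coated: (54 − 61.5)² / 61.5 = 0.9146
  white smooth-coated: (21 − 20.5)² / 20.5 = 0.0122
χ² = 0.5976 + 0.1992 + 0.9146 + 0.0122 = 1.7236 ≈ 1.724
Degrees of freedom = 4 − 1 = 3; critical value at α = 0.05 is 7.815.
Since 1.724 < 7.815, we fail to reject the null hypothesis — the data are consistent with the 9:3:3:1 ratio.

1.724; consistent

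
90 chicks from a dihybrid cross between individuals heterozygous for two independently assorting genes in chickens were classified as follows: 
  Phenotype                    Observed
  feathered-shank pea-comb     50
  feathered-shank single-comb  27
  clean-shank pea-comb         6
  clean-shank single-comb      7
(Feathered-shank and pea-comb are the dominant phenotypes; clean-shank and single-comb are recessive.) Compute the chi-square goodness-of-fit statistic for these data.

A dihybrid F₂ with independent assortment and complete dominance at both loci gives a 9:3:3:1 phenotypic ratio.
Total ratio parts = 16. Expected numbers out of 90:
  feathered-shank pea-comb: 90 × 9/16 = 50.625
  feathered-shank single-comb: 90 × 3/16 = 16.875
  clean-shank pea-comb: 90 × 3/16 = 16.875
  clean-shank single-comb: 90 × 1/16 = 5.625
χ² = Σ (O − E)² / E
  feathered-shank pea-comb: (50 − 50.625)² / 50.625 = 0.0077
  feathered-shank single-comb: (27 − 16.875)² / 16.875 = 6.0750
  clean-shank pea-comb: (6 − 16.875)² / 16.875 = 7.0083
  clean-shank single-comb: (7 − 5.625)² / 5.625 = 0.3361
χ² = 0.0077 + 6.0750 + 7.0083 + 0.3361 = 13.4271 ≈ 13.427

13.427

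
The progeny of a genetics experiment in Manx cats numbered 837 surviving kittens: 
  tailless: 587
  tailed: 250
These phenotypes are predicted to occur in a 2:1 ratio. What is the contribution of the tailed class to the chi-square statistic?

3.014

Total ratio parts = 3. Expected numbers out of 837:
  tailless: 837 × 2/3 = 558
  tailed: 837 × 1/3 = 279
Contribution of tailed: (250 − 279)² / 279 = 3.0143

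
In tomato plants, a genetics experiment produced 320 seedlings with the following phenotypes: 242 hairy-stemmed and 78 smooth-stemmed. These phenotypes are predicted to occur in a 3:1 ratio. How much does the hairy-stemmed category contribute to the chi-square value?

Expected counts for N = 320 under a 3:1 ratio (total parts = 4):
  hairy-stemmed: 320 × 3/4 = 240
  smooth-stemmed: 320 × 1/4 = 80
Contribution of hairy-stemmed: (242 − 240)² / 240 = 0.0167

0.017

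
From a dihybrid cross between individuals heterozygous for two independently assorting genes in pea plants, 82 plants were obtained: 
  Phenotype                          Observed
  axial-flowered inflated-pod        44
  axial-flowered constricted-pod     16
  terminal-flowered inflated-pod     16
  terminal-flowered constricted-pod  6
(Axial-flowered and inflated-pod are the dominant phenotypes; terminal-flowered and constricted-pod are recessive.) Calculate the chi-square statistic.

A dihybrid F₂ with independent assortment and complete dominance at both loci gives a 9:3:3:1 phenotypic ratio.
Expected counts for N = 82 under a 9:3:3:1 ratio (total parts = 16):
  axial-flowered inflated-pod: 82 × 9/16 = 46.125
  axial-flowered constricted-pod: 82 × 3/16 = 15.375
  terminal-flowered inflated-pod: 82 × 3/16 = 15.375
  terminal-flowered constricted-pod: 82 × 1/16 = 5.125
χ² = Σ (O − E)² / E
  axial-flowered inflated-pod: (44 − 46.125)² / 46.125 = 0.0979
  axial-flowered constricted-pod: (16 − 15.375)² / 15.375 = 0.0254
  terminal-flowered inflated-pod: (16 − 15.375)² / 15.375 = 0.0254
  terminal-flowered constricted-pod: (6 − 5.125)² / 5.125 = 0.1494
χ² = 0.0979 + 0.0254 + 0.0254 + 0.1494 = 0.2981 ≈ 0.298

0.298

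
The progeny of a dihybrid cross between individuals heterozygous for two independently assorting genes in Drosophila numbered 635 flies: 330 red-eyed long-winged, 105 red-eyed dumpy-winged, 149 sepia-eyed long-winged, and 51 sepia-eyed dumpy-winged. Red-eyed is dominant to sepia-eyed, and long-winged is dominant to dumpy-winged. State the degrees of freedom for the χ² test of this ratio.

3

A dihybrid F₂ with independent assortment and complete dominance at both loci gives a 9:3:3:1 phenotypic ratio.
A goodness-of-fit test with 4 phenotype classes has df = 4 − 1 = 3.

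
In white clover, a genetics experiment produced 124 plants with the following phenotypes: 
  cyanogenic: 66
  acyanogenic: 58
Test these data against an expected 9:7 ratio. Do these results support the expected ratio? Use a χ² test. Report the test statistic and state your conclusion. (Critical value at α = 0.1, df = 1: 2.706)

0.461; consistent

Under the 9:7 hypothesis (Σ ratio = 16, N = 124):
  cyanogenic: 124 × 9/16 = 69.75
  acyanogenic: 124 × 7/16 = 54.25
χ² = Σ (O − E)² / E
  cyanogenic: (66 − 69.75)² / 69.75 = 0.2016
  acyanogenic: (58 − 54.25)² / 54.25 = 0.2592
χ² = 0.2016 + 0.2592 = 0.4608 ≈ 0.461
Degrees of freedom = 2 − 1 = 1; critical value at α = 0.1 is 2.706.
Since 0.461 < 2.706, we fail to reject the null hypothesis — the data are consistent with the 9:7 ratio.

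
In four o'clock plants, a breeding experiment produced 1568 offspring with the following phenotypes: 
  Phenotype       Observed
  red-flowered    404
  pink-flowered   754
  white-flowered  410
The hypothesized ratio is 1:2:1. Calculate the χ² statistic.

2.342

Under the 1:2:1 hypothesis (Σ ratio = 4, N = 1568):
  red-flowered: 1568 × 1/4 = 392
  pink-flowered: 1568 × 2/4 = 784
  white-flowered: 1568 × 1/4 = 392
χ² = Σ (O − E)² / E
  red-flowered: (404 − 392)² / 392 = 0.3673
  pink-flowered: (754 − 784)² / 784 = 1.1480
  white-flowered: (410 − 392)² / 392 = 0.8265
χ² = 0.3673 + 1.1480 + 0.8265 = 2.3418 ≈ 2.342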